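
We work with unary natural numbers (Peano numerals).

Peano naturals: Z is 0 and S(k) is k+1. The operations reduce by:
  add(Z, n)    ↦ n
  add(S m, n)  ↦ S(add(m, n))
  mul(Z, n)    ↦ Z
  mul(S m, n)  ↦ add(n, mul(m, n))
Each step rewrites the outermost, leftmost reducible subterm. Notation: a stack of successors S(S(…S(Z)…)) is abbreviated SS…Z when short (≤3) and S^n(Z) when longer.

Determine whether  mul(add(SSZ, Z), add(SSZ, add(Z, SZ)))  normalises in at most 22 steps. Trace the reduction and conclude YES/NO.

Answer: YES — reaches normal form S^6(Z) in 22 ≤ 22 steps

Derivation:
  start: mul(add(SSZ, Z), add(SSZ, add(Z, SZ)))
  step 1: mul(S(add(SZ, Z)), add(SSZ, add(Z, SZ)))
  step 2: add(add(SSZ, add(Z, SZ)), mul(add(SZ, Z), add(SSZ, add(Z, SZ))))
  step 3: add(S(add(SZ, add(Z, SZ))), mul(add(SZ, Z), add(SSZ, add(Z, SZ))))
  step 4: S(add(add(SZ, add(Z, SZ)), mul(add(SZ, Z), add(SSZ, add(Z, SZ)))))
  step 5: S(add(S(add(Z, add(Z, SZ))), mul(add(SZ, Z), add(SSZ, add(Z, SZ)))))
  step 6: S(S(add(add(Z, add(Z, SZ)), mul(add(SZ, Z), add(SSZ, add(Z, SZ))))))
  step 7: S(S(add(add(Z, SZ), mul(add(SZ, Z), add(SSZ, add(Z, SZ))))))
  step 8: S(S(add(SZ, mul(add(SZ, Z), add(SSZ, add(Z, SZ))))))
  step 9: S(S(S(add(Z, mul(add(SZ, Z), add(SSZ, add(Z, SZ)))))))
  step 10: S(S(S(mul(add(SZ, Z), add(SSZ, add(Z, SZ))))))
  step 11: S(S(S(mul(S(add(Z, Z)), add(SSZ, add(Z, SZ))))))
  step 12: S(S(S(add(add(SSZ, add(Z, SZ)), mul(add(Z, Z), add(SSZ, add(Z, SZ)))))))
  step 13: S(S(S(add(S(add(SZ, add(Z, SZ))), mul(add(Z, Z), add(SSZ, add(Z, SZ)))))))
  step 14: S(S(S(S(add(add(SZ, add(Z, SZ)), mul(add(Z, Z), add(SSZ, add(Z, SZ))))))))
  step 15: S(S(S(S(add(S(add(Z, add(Z, SZ))), mul(add(Z, Z), add(SSZ, add(Z, SZ))))))))
  step 16: S(S(S(S(S(add(add(Z, add(Z, SZ)), mul(add(Z, Z), add(SSZ, add(Z, SZ)))))))))
  step 17: S(S(S(S(S(add(add(Z, SZ), mul(add(Z, Z), add(SSZ, add(Z, SZ)))))))))
  step 18: S(S(S(S(S(add(SZ, mul(add(Z, Z), add(SSZ, add(Z, SZ)))))))))
  step 19: S(S(S(S(S(S(add(Z, mul(add(Z, Z), add(SSZ, add(Z, SZ))))))))))
  step 20: S(S(S(S(S(S(mul(add(Z, Z), add(SSZ, add(Z, SZ)))))))))
  step 21: S(S(S(S(S(S(mul(Z, add(SSZ, add(Z, SZ)))))))))
  step 22: S^6(Z)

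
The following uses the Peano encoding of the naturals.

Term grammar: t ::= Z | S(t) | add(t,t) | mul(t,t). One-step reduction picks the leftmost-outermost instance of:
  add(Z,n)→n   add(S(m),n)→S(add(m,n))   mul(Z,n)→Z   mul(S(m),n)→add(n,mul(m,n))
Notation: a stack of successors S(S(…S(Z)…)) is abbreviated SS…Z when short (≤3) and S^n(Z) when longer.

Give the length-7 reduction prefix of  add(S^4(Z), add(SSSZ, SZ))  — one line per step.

Answer: after 7 steps: S(S(S(S(S(S(add(SZ, SZ)))))))

Reduction:
  start: add(S^4(Z), add(SSSZ, SZ))
  [1] S(add(SSSZ, add(SSSZ, SZ)))
  [2] S(S(add(SSZ, add(SSSZ, SZ))))
  [3] S(S(S(add(SZ, add(SSSZ, SZ)))))
  [4] S(S(S(S(add(Z, add(SSSZ, SZ))))))
  [5] S(S(S(S(add(SSSZ, SZ)))))
  [6] S(S(S(S(S(add(SSZ, SZ))))))
  [7] S(S(S(S(S(S(add(SZ, SZ)))))))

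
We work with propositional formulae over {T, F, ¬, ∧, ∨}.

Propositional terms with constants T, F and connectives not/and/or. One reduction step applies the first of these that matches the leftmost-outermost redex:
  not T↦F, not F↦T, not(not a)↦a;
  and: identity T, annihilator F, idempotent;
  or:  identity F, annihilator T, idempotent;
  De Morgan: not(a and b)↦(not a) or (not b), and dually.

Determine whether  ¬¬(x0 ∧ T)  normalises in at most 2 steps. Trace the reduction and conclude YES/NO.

  start: ¬¬(x0 ∧ T)
  [1] x0 ∧ T
  [2] x0

Answer: YES — reaches normal form x0 in 2 ≤ 2 steps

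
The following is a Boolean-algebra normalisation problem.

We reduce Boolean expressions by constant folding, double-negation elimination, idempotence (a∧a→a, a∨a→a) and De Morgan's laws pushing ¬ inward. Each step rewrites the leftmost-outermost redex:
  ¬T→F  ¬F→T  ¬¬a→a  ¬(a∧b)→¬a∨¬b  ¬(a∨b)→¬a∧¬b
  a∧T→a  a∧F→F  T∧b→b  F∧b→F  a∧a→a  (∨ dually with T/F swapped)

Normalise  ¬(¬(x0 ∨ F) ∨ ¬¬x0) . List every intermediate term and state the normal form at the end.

  start: ¬(¬(x0 ∨ F) ∨ ¬¬x0)
  →1  ¬¬(x0 ∨ F) ∧ ¬¬¬x0
  →2  (x0 ∨ F) ∧ ¬¬¬x0
  →3  x0 ∧ ¬¬¬x0
  →4  x0 ∧ ¬x0

Answer: normal form = x0 ∧ ¬x0  (in 4 steps)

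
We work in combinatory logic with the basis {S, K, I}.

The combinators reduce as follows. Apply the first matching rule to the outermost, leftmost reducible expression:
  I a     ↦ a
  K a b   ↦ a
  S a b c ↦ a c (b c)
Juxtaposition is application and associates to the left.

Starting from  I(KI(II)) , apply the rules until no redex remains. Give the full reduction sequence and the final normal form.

Answer: normal form = I  (in 2 steps)

Derivation:
  start: I(KI(II))
  [1] KI(II)
  [2] I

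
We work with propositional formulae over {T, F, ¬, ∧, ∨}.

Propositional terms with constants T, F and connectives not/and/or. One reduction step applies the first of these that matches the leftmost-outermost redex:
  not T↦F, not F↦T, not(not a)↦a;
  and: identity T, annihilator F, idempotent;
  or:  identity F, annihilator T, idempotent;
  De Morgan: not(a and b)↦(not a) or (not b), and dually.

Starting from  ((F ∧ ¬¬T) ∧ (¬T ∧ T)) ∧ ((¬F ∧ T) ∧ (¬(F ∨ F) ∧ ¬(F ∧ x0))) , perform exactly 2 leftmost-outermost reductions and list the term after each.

Answer: after 2 steps: F ∧ ((¬F ∧ T) ∧ (¬(F ∨ F) ∧ ¬(F ∧ x0)))

Reduction:
  start: ((F ∧ ¬¬T) ∧ (¬T ∧ T)) ∧ ((¬F ∧ T) ∧ (¬(F ∨ F) ∧ ¬(F ∧ x0)))
  [1] (F ∧ (¬T ∧ T)) ∧ ((¬F ∧ T) ∧ (¬(F ∨ F) ∧ ¬(F ∧ x0)))
  [2] F ∧ ((¬F ∧ T) ∧ (¬(F ∨ F) ∧ ¬(F ∧ x0)))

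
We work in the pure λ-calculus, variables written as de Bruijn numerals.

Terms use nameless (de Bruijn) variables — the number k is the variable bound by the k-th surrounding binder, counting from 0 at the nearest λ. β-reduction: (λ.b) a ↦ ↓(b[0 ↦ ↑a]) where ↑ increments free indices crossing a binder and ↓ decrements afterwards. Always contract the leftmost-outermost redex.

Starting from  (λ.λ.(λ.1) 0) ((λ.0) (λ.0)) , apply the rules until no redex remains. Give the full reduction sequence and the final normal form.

  start: (λ.λ.(λ.1) 0) ((λ.0) (λ.0))
  [1] λ.(λ.1) 0
  [2] λ.0

Answer: normal form = λ.0  (in 2 steps)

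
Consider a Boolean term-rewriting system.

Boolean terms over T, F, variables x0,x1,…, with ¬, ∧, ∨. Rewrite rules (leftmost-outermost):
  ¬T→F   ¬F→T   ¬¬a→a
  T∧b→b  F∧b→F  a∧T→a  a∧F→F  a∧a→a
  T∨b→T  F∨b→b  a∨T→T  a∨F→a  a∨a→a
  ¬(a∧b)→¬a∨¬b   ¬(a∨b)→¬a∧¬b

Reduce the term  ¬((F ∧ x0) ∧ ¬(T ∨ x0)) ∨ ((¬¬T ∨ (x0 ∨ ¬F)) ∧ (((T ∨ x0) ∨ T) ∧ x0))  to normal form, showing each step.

  start: ¬((F ∧ x0) ∧ ¬(T ∨ x0)) ∨ ((¬¬T ∨ (x0 ∨ ¬F)) ∧ (((T ∨ x0) ∨ T) ∧ x0))
  →1  (¬(F ∧ x0) ∨ ¬¬(T ∨ x0)) ∨ ((¬¬T ∨ (x0 ∨ ¬F)) ∧ (((T ∨ x0) ∨ T) ∧ x0))
  →2  ((¬F ∨ ¬x0) ∨ ¬¬(T ∨ x0)) ∨ ((¬¬T ∨ (x0 ∨ ¬F)) ∧ (((T ∨ x0) ∨ T) ∧ x0))
  →3  ((T ∨ ¬x0) ∨ ¬¬(T ∨ x0)) ∨ ((¬¬T ∨ (x0 ∨ ¬F)) ∧ (((T ∨ x0) ∨ T) ∧ x0))
  →4  (T ∨ ¬¬(T ∨ x0)) ∨ ((¬¬T ∨ (x0 ∨ ¬F)) ∧ (((T ∨ x0) ∨ T) ∧ x0))
  →5  T ∨ ((¬¬T ∨ (x0 ∨ ¬F)) ∧ (((T ∨ x0) ∨ T) ∧ x0))
  →6  T

Answer: normal form = T  (in 6 steps)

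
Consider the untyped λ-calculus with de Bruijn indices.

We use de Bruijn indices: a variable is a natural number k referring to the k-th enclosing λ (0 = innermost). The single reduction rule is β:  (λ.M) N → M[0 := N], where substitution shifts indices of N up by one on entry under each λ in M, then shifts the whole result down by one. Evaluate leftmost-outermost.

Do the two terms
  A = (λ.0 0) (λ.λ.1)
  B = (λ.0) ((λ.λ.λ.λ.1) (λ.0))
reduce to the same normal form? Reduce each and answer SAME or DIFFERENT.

Term A:
  start: (λ.0 0) (λ.λ.1)
  [1] (λ.λ.1) (λ.λ.1)
  [2] λ.λ.λ.1

Term B:
  start: (λ.0) ((λ.λ.λ.λ.1) (λ.0))
  [1] (λ.λ.λ.λ.1) (λ.0)
  [2] λ.λ.λ.1

Answer: SAME — A ⇓ λ.λ.λ.1, B ⇓ λ.λ.λ.1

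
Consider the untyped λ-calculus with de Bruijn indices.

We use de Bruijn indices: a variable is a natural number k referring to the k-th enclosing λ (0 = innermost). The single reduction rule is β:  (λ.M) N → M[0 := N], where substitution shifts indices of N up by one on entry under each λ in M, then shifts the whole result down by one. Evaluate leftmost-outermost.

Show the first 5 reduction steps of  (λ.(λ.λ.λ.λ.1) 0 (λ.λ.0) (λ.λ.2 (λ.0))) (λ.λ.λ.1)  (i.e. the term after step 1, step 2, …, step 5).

  start: (λ.(λ.λ.λ.λ.1) 0 (λ.λ.0) (λ.λ.2 (λ.0))) (λ.λ.λ.1)
  step 1: (λ.λ.λ.λ.1) (λ.λ.λ.1) (λ.λ.0) (λ.λ.(λ.λ.λ.1) (λ.0))
  step 2: (λ.λ.λ.1) (λ.λ.0) (λ.λ.(λ.λ.λ.1) (λ.0))
  step 3: (λ.λ.1) (λ.λ.(λ.λ.λ.1) (λ.0))
  step 4: λ.λ.λ.(λ.λ.λ.1) (λ.0)
  step 5: λ.λ.λ.λ.λ.1

Answer: after 5 steps: λ.λ.λ.λ.λ.1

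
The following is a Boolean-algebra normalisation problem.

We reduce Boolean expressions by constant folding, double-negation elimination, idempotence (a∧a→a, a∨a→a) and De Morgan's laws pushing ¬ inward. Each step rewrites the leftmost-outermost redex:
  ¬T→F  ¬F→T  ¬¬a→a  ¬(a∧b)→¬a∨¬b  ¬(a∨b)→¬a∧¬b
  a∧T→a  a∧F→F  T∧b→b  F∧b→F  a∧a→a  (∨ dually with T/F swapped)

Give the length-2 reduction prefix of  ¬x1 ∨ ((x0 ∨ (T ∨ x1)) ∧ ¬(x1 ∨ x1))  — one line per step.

Answer: after 2 steps: ¬x1 ∨ (T ∧ ¬(x1 ∨ x1))

Derivation:
  start: ¬x1 ∨ ((x0 ∨ (T ∨ x1)) ∧ ¬(x1 ∨ x1))
  step 1: ¬x1 ∨ ((x0 ∨ T) ∧ ¬(x1 ∨ x1))
  step 2: ¬x1 ∨ (T ∧ ¬(x1 ∨ x1))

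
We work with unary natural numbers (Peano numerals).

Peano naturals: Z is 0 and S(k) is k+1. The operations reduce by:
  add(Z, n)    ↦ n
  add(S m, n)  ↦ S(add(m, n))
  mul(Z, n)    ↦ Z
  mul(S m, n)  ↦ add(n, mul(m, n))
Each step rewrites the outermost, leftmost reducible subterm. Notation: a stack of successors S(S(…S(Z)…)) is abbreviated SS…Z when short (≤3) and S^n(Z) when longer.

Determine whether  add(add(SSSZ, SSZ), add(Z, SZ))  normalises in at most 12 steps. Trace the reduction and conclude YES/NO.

  start: add(add(SSSZ, SSZ), add(Z, SZ))
  [1] add(S(add(SSZ, SSZ)), add(Z, SZ))
  [2] S(add(add(SSZ, SSZ), add(Z, SZ)))
  [3] S(add(S(add(SZ, SSZ)), add(Z, SZ)))
  [4] S(S(add(add(SZ, SSZ), add(Z, SZ))))
  [5] S(S(add(S(add(Z, SSZ)), add(Z, SZ))))
  [6] S(S(S(add(add(Z, SSZ), add(Z, SZ)))))
  [7] S(S(S(add(SSZ, add(Z, SZ)))))
  [8] S(S(S(S(add(SZ, add(Z, SZ))))))
  [9] S(S(S(S(S(add(Z, add(Z, SZ)))))))
  [10] S(S(S(S(S(add(Z, SZ))))))
  [11] S^6(Z)

Answer: YES — reaches normal form S^6(Z) in 11 ≤ 12 steps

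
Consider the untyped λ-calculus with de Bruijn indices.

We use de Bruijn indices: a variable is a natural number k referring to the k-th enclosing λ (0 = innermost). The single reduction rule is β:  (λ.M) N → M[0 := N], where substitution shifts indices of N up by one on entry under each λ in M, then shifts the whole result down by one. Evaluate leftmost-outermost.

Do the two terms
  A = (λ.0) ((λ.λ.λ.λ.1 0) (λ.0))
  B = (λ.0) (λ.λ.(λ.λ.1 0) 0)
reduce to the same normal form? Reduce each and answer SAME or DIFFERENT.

Term A:
  start: (λ.0) ((λ.λ.λ.λ.1 0) (λ.0))
  [1] (λ.λ.λ.λ.1 0) (λ.0)
  [2] λ.λ.λ.1 0

Term B:
  start: (λ.0) (λ.λ.(λ.λ.1 0) 0)
  [1] λ.λ.(λ.λ.1 0) 0
  [2] λ.λ.λ.1 0

Answer: SAME — A ⇓ λ.λ.λ.1 0, B ⇓ λ.λ.λ.1 0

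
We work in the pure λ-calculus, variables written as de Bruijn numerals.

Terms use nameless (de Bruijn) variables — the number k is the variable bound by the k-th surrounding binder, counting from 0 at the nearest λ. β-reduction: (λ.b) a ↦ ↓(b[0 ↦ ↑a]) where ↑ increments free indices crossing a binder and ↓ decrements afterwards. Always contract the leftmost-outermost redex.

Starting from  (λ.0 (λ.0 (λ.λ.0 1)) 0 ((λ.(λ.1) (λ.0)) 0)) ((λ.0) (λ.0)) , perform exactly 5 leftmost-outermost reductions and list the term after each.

  start: (λ.0 (λ.0 (λ.λ.0 1)) 0 ((λ.(λ.1) (λ.0)) 0)) ((λ.0) (λ.0))
  [1] (λ.0) (λ.0) (λ.0 (λ.λ.0 1)) ((λ.0) (λ.0)) ((λ.(λ.1) (λ.0)) ((λ.0) (λ.0)))
  [2] (λ.0) (λ.0 (λ.λ.0 1)) ((λ.0) (λ.0)) ((λ.(λ.1) (λ.0)) ((λ.0) (λ.0)))
  [3] (λ.0 (λ.λ.0 1)) ((λ.0) (λ.0)) ((λ.(λ.1) (λ.0)) ((λ.0) (λ.0)))
  [4] (λ.0) (λ.0) (λ.λ.0 1) ((λ.(λ.1) (λ.0)) ((λ.0) (λ.0)))
  [5] (λ.0) (λ.λ.0 1) ((λ.(λ.1) (λ.0)) ((λ.0) (λ.0)))

Answer: after 5 steps: (λ.0) (λ.λ.0 1) ((λ.(λ.1) (λ.0)) ((λ.0) (λ.0)))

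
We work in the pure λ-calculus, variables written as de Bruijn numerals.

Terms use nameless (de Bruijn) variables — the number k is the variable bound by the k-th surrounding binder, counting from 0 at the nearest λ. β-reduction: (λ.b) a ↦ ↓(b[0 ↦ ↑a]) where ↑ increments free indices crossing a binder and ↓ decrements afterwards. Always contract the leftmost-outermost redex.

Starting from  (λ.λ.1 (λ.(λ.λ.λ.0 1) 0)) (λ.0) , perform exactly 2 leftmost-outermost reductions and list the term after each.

Answer: after 2 steps: λ.λ.(λ.λ.λ.0 1) 0

Reduction:
  start: (λ.λ.1 (λ.(λ.λ.λ.0 1) 0)) (λ.0)
  →1  λ.(λ.0) (λ.(λ.λ.λ.0 1) 0)
  →2  λ.λ.(λ.λ.λ.0 1) 0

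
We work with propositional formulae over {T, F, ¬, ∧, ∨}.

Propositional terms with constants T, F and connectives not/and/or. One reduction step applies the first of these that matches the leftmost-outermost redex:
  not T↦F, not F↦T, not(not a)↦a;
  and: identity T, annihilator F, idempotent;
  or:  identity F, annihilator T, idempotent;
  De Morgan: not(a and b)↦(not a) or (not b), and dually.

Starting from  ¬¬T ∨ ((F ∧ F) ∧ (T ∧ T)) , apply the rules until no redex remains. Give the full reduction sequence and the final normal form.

Answer: normal form = T  (in 2 steps)

Reduction:
  start: ¬¬T ∨ ((F ∧ F) ∧ (T ∧ T))
  [1] T ∨ ((F ∧ F) ∧ (T ∧ T))
  [2] T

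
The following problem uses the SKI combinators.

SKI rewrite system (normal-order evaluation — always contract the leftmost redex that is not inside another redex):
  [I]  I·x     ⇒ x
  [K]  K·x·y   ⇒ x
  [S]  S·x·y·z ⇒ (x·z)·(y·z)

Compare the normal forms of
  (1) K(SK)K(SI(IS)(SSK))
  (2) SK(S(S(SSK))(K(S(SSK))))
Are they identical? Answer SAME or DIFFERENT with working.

Term A:
  start: K(SK)K(SI(IS)(SSK))
  →1  SK(SI(IS)(SSK))
  →2  SK(I(SSK)(IS(SSK)))
  →3  SK(SSK(IS(SSK)))
  →4  SK(S(IS(SSK))(K(IS(SSK))))
  →5  SK(S(S(SSK))(K(IS(SSK))))
  →6  SK(S(S(SSK))(K(S(SSK))))

Term B:
  start: SK(S(S(SSK))(K(S(SSK))))

Answer: SAME — A ⇓ SK(S(S(SSK))(K(S(SSK)))), B ⇓ SK(S(S(SSK))(K(S(SSK))))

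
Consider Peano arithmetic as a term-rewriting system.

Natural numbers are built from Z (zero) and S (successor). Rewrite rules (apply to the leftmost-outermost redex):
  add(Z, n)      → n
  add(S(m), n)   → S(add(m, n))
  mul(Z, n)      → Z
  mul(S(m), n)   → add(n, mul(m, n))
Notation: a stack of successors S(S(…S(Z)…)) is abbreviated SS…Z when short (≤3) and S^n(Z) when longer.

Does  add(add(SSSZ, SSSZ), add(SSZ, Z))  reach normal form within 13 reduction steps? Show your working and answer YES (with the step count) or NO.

  start: add(add(SSSZ, SSSZ), add(SSZ, Z))
  step 1: add(S(add(SSZ, SSSZ)), add(SSZ, Z))
  step 2: S(add(add(SSZ, SSSZ), add(SSZ, Z)))
  step 3: S(add(S(add(SZ, SSSZ)), add(SSZ, Z)))
  step 4: S(S(add(add(SZ, SSSZ), add(SSZ, Z))))
  step 5: S(S(add(S(add(Z, SSSZ)), add(SSZ, Z))))
  step 6: S(S(S(add(add(Z, SSSZ), add(SSZ, Z)))))
  step 7: S(S(S(add(SSSZ, add(SSZ, Z)))))
  step 8: S(S(S(S(add(SSZ, add(SSZ, Z))))))
  step 9: S(S(S(S(S(add(SZ, add(SSZ, Z)))))))
  step 10: S(S(S(S(S(S(add(Z, add(SSZ, Z))))))))
  step 11: S(S(S(S(S(S(add(SSZ, Z)))))))
  step 12: S(S(S(S(S(S(S(add(SZ, Z))))))))
  step 13: S(S(S(S(S(S(S(S(add(Z, Z)))))))))

Answer: NO — after 13 steps the term is S(S(S(S(S(S(S(S(add(Z, Z))))))))), not yet normal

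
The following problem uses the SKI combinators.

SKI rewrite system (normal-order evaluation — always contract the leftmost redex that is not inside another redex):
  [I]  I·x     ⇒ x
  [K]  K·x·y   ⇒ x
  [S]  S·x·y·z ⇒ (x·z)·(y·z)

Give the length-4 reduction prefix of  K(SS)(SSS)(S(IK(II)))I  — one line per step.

  start: K(SS)(SSS)(S(IK(II)))I
  step 1: SS(S(IK(II)))I
  step 2: SI(S(IK(II))I)
  step 3: SI(S(K(II))I)
  step 4: SI(S(KI)I)

Answer: after 4 steps: SI(S(KI)I)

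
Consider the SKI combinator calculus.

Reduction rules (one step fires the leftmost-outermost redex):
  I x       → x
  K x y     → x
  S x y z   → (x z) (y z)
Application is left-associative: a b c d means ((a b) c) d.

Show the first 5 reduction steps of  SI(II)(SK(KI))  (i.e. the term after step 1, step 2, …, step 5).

  start: SI(II)(SK(KI))
  [1] I(SK(KI))(II(SK(KI)))
  [2] SK(KI)(II(SK(KI)))
  [3] K(II(SK(KI)))(KI(II(SK(KI))))
  [4] II(SK(KI))
  [5] I(SK(KI))

Answer: after 5 steps: I(SK(KI))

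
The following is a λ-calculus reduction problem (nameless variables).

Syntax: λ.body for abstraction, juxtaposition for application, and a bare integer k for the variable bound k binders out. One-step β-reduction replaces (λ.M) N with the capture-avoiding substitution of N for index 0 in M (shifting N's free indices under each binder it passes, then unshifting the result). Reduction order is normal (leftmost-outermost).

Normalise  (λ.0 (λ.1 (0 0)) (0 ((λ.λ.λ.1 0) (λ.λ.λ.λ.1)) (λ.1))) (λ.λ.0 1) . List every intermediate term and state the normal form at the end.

  start: (λ.0 (λ.1 (0 0)) (0 ((λ.λ.λ.1 0) (λ.λ.λ.λ.1)) (λ.1))) (λ.λ.0 1)
  [1] (λ.λ.0 1) (λ.(λ.λ.0 1) (0 0)) ((λ.λ.0 1) ((λ.λ.λ.1 0) (λ.λ.λ.λ.1)) (λ.λ.λ.0 1))
  [2] (λ.0 (λ.(λ.λ.0 1) (0 0))) ((λ.λ.0 1) ((λ.λ.λ.1 0) (λ.λ.λ.λ.1)) (λ.λ.λ.0 1))
  [3] (λ.λ.0 1) ((λ.λ.λ.1 0) (λ.λ.λ.λ.1)) (λ.λ.λ.0 1) (λ.(λ.λ.0 1) (0 0))
  [4] (λ.0 ((λ.λ.λ.1 0) (λ.λ.λ.λ.1))) (λ.λ.λ.0 1) (λ.(λ.λ.0 1) (0 0))
  [5] (λ.λ.λ.0 1) ((λ.λ.λ.1 0) (λ.λ.λ.λ.1)) (λ.(λ.λ.0 1) (0 0))
  [6] (λ.λ.0 1) (λ.(λ.λ.0 1) (0 0))
  [7] λ.0 (λ.(λ.λ.0 1) (0 0))
  [8] λ.0 (λ.λ.0 (1 1))

Answer: normal form = λ.0 (λ.λ.0 (1 1))  (in 8 steps)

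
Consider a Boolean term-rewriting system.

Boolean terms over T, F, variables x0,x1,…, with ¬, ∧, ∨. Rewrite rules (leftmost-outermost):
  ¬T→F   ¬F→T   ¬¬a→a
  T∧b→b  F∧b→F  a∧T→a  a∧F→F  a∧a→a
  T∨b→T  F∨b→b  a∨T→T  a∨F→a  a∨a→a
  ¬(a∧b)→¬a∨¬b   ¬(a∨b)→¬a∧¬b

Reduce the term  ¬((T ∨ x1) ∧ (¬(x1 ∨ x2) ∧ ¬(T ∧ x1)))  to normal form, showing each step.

Answer: normal form = (x1 ∨ x2) ∨ x1  (in 9 steps)

Reduction:
  start: ¬((T ∨ x1) ∧ (¬(x1 ∨ x2) ∧ ¬(T ∧ x1)))
  →1  ¬(T ∨ x1) ∨ ¬(¬(x1 ∨ x2) ∧ ¬(T ∧ x1))
  →2  (¬T ∧ ¬x1) ∨ ¬(¬(x1 ∨ x2) ∧ ¬(T ∧ x1))
  →3  (F ∧ ¬x1) ∨ ¬(¬(x1 ∨ x2) ∧ ¬(T ∧ x1))
  →4  F ∨ ¬(¬(x1 ∨ x2) ∧ ¬(T ∧ x1))
  →5  ¬(¬(x1 ∨ x2) ∧ ¬(T ∧ x1))
  →6  ¬¬(x1 ∨ x2) ∨ ¬¬(T ∧ x1)
  →7  (x1 ∨ x2) ∨ ¬¬(T ∧ x1)
  →8  (x1 ∨ x2) ∨ (T ∧ x1)
  →9  (x1 ∨ x2) ∨ x1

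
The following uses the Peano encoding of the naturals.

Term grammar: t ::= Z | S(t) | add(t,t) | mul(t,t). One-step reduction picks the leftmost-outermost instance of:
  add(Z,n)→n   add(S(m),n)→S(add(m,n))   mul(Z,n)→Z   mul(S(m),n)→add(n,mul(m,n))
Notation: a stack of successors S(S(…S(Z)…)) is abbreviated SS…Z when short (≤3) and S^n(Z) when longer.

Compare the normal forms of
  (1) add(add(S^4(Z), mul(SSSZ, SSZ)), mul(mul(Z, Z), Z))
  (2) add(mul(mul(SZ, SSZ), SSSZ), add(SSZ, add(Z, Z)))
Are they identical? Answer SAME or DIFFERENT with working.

Term A:
  start: add(add(S^4(Z), mul(SSSZ, SSZ)), mul(mul(Z, Z), Z))
  step 1: add(S(add(SSSZ, mul(SSSZ, SSZ))), mul(mul(Z, Z), Z))
  step 2: S(add(add(SSSZ, mul(SSSZ, SSZ)), mul(mul(Z, Z), Z)))
  step 3: S(add(S(add(SSZ, mul(SSSZ, SSZ))), mul(mul(Z, Z), Z)))
  step 4: S(S(add(add(SSZ, mul(SSSZ, SSZ)), mul(mul(Z, Z), Z))))
  step 5: S(S(add(S(add(SZ, mul(SSSZ, SSZ))), mul(mul(Z, Z), Z))))
  step 6: S(S(S(add(add(SZ, mul(SSSZ, SSZ)), mul(mul(Z, Z), Z)))))
  step 7: S(S(S(add(S(add(Z, mul(SSSZ, SSZ))), mul(mul(Z, Z), Z)))))
  step 8: S(S(S(S(add(add(Z, mul(SSSZ, SSZ)), mul(mul(Z, Z), Z))))))
  step 9: S(S(S(S(add(mul(SSSZ, SSZ), mul(mul(Z, Z), Z))))))
  step 10: S(S(S(S(add(add(SSZ, mul(SSZ, SSZ)), mul(mul(Z, Z), Z))))))
  step 11: S(S(S(S(add(S(add(SZ, mul(SSZ, SSZ))), mul(mul(Z, Z), Z))))))
  step 12: S(S(S(S(S(add(add(SZ, mul(SSZ, SSZ)), mul(mul(Z, Z), Z)))))))
  step 13: S(S(S(S(S(add(S(add(Z, mul(SSZ, SSZ))), mul(mul(Z, Z), Z)))))))
  step 14: S(S(S(S(S(S(add(add(Z, mul(SSZ, SSZ)), mul(mul(Z, Z), Z))))))))
  step 15: S(S(S(S(S(S(add(mul(SSZ, SSZ), mul(mul(Z, Z), Z))))))))
  step 16: S(S(S(S(S(S(add(add(SSZ, mul(SZ, SSZ)), mul(mul(Z, Z), Z))))))))
  step 17: S(S(S(S(S(S(add(S(add(SZ, mul(SZ, SSZ))), mul(mul(Z, Z), Z))))))))
  step 18: S(S(S(S(S(S(S(add(add(SZ, mul(SZ, SSZ)), mul(mul(Z, Z), Z)))))))))
  step 19: S(S(S(S(S(S(S(add(S(add(Z, mul(SZ, SSZ))), mul(mul(Z, Z), Z)))))))))
  step 20: S(S(S(S(S(S(S(S(add(add(Z, mul(SZ, SSZ)), mul(mul(Z, Z), Z))))))))))
  step 21: S(S(S(S(S(S(S(S(add(mul(SZ, SSZ), mul(mul(Z, Z), Z))))))))))
  step 22: S(S(S(S(S(S(S(S(add(add(SSZ, mul(Z, SSZ)), mul(mul(Z, Z), Z))))))))))
  step 23: S(S(S(S(S(S(S(S(add(S(add(SZ, mul(Z, SSZ))), mul(mul(Z, Z), Z))))))))))
  step 24: S(S(S(S(S(S(S(S(S(add(add(SZ, mul(Z, SSZ)), mul(mul(Z, Z), Z)))))))))))
  step 25: S(S(S(S(S(S(S(S(S(add(S(add(Z, mul(Z, SSZ))), mul(mul(Z, Z), Z)))))))))))
  step 26: S(S(S(S(S(S(S(S(S(S(add(add(Z, mul(Z, SSZ)), mul(mul(Z, Z), Z))))))))))))
  step 27: S(S(S(S(S(S(S(S(S(S(add(mul(Z, SSZ), mul(mul(Z, Z), Z))))))))))))
  step 28: S(S(S(S(S(S(S(S(S(S(add(Z, mul(mul(Z, Z), Z))))))))))))
  step 29: S(S(S(S(S(S(S(S(S(S(mul(mul(Z, Z), Z)))))))))))
  step 30: S(S(S(S(S(S(S(S(S(S(mul(Z, Z)))))))))))
  step 31: S^10(Z)

Term B:
  start: add(mul(mul(SZ, SSZ), SSSZ), add(SSZ, add(Z, Z)))
  step 1: add(mul(add(SSZ, mul(Z, SSZ)), SSSZ), add(SSZ, add(Z, Z)))
  step 2: add(mul(S(add(SZ, mul(Z, SSZ))), SSSZ), add(SSZ, add(Z, Z)))
  step 3: add(add(SSSZ, mul(add(SZ, mul(Z, SSZ)), SSSZ)), add(SSZ, add(Z, Z)))
  step 4: add(S(add(SSZ, mul(add(SZ, mul(Z, SSZ)), SSSZ))), add(SSZ, add(Z, Z)))
  step 5: S(add(add(SSZ, mul(add(SZ, mul(Z, SSZ)), SSSZ)), add(SSZ, add(Z, Z))))
  step 6: S(add(S(add(SZ, mul(add(SZ, mul(Z, SSZ)), SSSZ))), add(SSZ, add(Z, Z))))
  step 7: S(S(add(add(SZ, mul(add(SZ, mul(Z, SSZ)), SSSZ)), add(SSZ, add(Z, Z)))))
  step 8: S(S(add(S(add(Z, mul(add(SZ, mul(Z, SSZ)), SSSZ))), add(SSZ, add(Z, Z)))))
  step 9: S(S(S(add(add(Z, mul(add(SZ, mul(Z, SSZ)), SSSZ)), add(SSZ, add(Z, Z))))))
  step 10: S(S(S(add(mul(add(SZ, mul(Z, SSZ)), SSSZ), add(SSZ, add(Z, Z))))))
  step 11: S(S(S(add(mul(S(add(Z, mul(Z, SSZ))), SSSZ), add(SSZ, add(Z, Z))))))
  step 12: S(S(S(add(add(SSSZ, mul(add(Z, mul(Z, SSZ)), SSSZ)), add(SSZ, add(Z, Z))))))
  step 13: S(S(S(add(S(add(SSZ, mul(add(Z, mul(Z, SSZ)), SSSZ))), add(SSZ, add(Z, Z))))))
  step 14: S(S(S(S(add(add(SSZ, mul(add(Z, mul(Z, SSZ)), SSSZ)), add(SSZ, add(Z, Z)))))))
  step 15: S(S(S(S(add(S(add(SZ, mul(add(Z, mul(Z, SSZ)), SSSZ))), add(SSZ, add(Z, Z)))))))
  step 16: S(S(S(S(S(add(add(SZ, mul(add(Z, mul(Z, SSZ)), SSSZ)), add(SSZ, add(Z, Z))))))))
  step 17: S(S(S(S(S(add(S(add(Z, mul(add(Z, mul(Z, SSZ)), SSSZ))), add(SSZ, add(Z, Z))))))))
  step 18: S(S(S(S(S(S(add(add(Z, mul(add(Z, mul(Z, SSZ)), SSSZ)), add(SSZ, add(Z, Z)))))))))
  step 19: S(S(S(S(S(S(add(mul(add(Z, mul(Z, SSZ)), SSSZ), add(SSZ, add(Z, Z)))))))))
  step 20: S(S(S(S(S(S(add(mul(mul(Z, SSZ), SSSZ), add(SSZ, add(Z, Z)))))))))
  step 21: S(S(S(S(S(S(add(mul(Z, SSSZ), add(SSZ, add(Z, Z)))))))))
  step 22: S(S(S(S(S(S(add(Z, add(SSZ, add(Z, Z)))))))))
  step 23: S(S(S(S(S(S(add(SSZ, add(Z, Z))))))))
  step 24: S(S(S(S(S(S(S(add(SZ, add(Z, Z)))))))))
  step 25: S(S(S(S(S(S(S(S(add(Z, add(Z, Z))))))))))
  step 26: S(S(S(S(S(S(S(S(add(Z, Z)))))))))
  step 27: S^8(Z)

Answer: DIFFERENT — A ⇓ S^10(Z), B ⇓ S^8(Z)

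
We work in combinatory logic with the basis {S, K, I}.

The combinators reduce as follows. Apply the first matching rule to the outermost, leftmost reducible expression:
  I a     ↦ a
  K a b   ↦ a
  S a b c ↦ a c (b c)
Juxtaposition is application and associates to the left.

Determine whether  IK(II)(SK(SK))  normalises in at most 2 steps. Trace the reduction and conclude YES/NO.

  start: IK(II)(SK(SK))
  →1  K(II)(SK(SK))
  →2  II

Answer: NO — after 2 steps the term is II, not yet normal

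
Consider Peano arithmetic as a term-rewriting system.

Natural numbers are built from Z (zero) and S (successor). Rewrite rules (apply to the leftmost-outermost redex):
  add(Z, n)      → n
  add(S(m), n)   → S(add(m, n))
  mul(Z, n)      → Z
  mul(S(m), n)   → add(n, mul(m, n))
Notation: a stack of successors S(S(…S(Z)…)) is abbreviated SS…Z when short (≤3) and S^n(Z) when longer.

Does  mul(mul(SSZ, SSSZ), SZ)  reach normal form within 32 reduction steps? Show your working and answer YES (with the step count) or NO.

  start: mul(mul(SSZ, SSSZ), SZ)
  [1] mul(add(SSSZ, mul(SZ, SSSZ)), SZ)
  [2] mul(S(add(SSZ, mul(SZ, SSSZ))), SZ)
  [3] add(SZ, mul(add(SSZ, mul(SZ, SSSZ)), SZ))
  [4] S(add(Z, mul(add(SSZ, mul(SZ, SSSZ)), SZ)))
  [5] S(mul(add(SSZ, mul(SZ, SSSZ)), SZ))
  [6] S(mul(S(add(SZ, mul(SZ, SSSZ))), SZ))
  [7] S(add(SZ, mul(add(SZ, mul(SZ, SSSZ)), SZ)))
  [8] S(S(add(Z, mul(add(SZ, mul(SZ, SSSZ)), SZ))))
  [9] S(S(mul(add(SZ, mul(SZ, SSSZ)), SZ)))
  [10] S(S(mul(S(add(Z, mul(SZ, SSSZ))), SZ)))
  [11] S(S(add(SZ, mul(add(Z, mul(SZ, SSSZ)), SZ))))
  [12] S(S(S(add(Z, mul(add(Z, mul(SZ, SSSZ)), SZ)))))
  [13] S(S(S(mul(add(Z, mul(SZ, SSSZ)), SZ))))
  [14] S(S(S(mul(mul(SZ, SSSZ), SZ))))
  [15] S(S(S(mul(add(SSSZ, mul(Z, SSSZ)), SZ))))
  [16] S(S(S(mul(S(add(SSZ, mul(Z, SSSZ))), SZ))))
  [17] S(S(S(add(SZ, mul(add(SSZ, mul(Z, SSSZ)), SZ)))))
  [18] S(S(S(S(add(Z, mul(add(SSZ, mul(Z, SSSZ)), SZ))))))
  [19] S(S(S(S(mul(add(SSZ, mul(Z, SSSZ)), SZ)))))
  [20] S(S(S(S(mul(S(add(SZ, mul(Z, SSSZ))), SZ)))))
  [21] S(S(S(S(add(SZ, mul(add(SZ, mul(Z, SSSZ)), SZ))))))
  [22] S(S(S(S(S(add(Z, mul(add(SZ, mul(Z, SSSZ)), SZ)))))))
  [23] S(S(S(S(S(mul(add(SZ, mul(Z, SSSZ)), SZ))))))
  [24] S(S(S(S(S(mul(S(add(Z, mul(Z, SSSZ))), SZ))))))
  [25] S(S(S(S(S(add(SZ, mul(add(Z, mul(Z, SSSZ)), SZ)))))))
  [26] S(S(S(S(S(S(add(Z, mul(add(Z, mul(Z, SSSZ)), SZ))))))))
  [27] S(S(S(S(S(S(mul(add(Z, mul(Z, SSSZ)), SZ)))))))
  [28] S(S(S(S(S(S(mul(mul(Z, SSSZ), SZ)))))))
  [29] S(S(S(S(S(S(mul(Z, SZ)))))))
  [30] S^6(Z)

Answer: YES — reaches normal form S^6(Z) in 30 ≤ 32 steps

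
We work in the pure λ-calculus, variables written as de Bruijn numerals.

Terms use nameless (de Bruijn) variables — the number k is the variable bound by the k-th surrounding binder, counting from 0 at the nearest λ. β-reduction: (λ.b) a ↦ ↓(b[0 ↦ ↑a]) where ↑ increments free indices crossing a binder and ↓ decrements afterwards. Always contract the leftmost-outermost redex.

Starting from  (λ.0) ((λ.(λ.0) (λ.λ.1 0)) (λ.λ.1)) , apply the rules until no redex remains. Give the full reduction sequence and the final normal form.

  start: (λ.0) ((λ.(λ.0) (λ.λ.1 0)) (λ.λ.1))
  [1] (λ.(λ.0) (λ.λ.1 0)) (λ.λ.1)
  [2] (λ.0) (λ.λ.1 0)
  [3] λ.λ.1 0

Answer: normal form = λ.λ.1 0  (in 3 steps)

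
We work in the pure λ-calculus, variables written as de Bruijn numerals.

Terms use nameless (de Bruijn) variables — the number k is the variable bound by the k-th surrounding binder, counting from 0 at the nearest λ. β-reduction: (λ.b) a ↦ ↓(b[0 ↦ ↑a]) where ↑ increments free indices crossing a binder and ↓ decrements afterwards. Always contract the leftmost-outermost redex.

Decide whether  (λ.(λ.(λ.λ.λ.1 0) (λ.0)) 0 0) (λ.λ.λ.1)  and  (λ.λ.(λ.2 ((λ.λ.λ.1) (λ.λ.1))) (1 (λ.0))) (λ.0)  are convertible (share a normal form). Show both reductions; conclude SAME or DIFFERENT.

Answer: SAME — A ⇓ λ.λ.λ.1, B ⇓ λ.λ.λ.1

Reduction:
Term A:
  start: (λ.(λ.(λ.λ.λ.1 0) (λ.0)) 0 0) (λ.λ.λ.1)
  step 1: (λ.(λ.λ.λ.1 0) (λ.0)) (λ.λ.λ.1) (λ.λ.λ.1)
  step 2: (λ.λ.λ.1 0) (λ.0) (λ.λ.λ.1)
  step 3: (λ.λ.1 0) (λ.λ.λ.1)
  step 4: λ.(λ.λ.λ.1) 0
  step 5: λ.λ.λ.1

Term B:
  start: (λ.λ.(λ.2 ((λ.λ.λ.1) (λ.λ.1))) (1 (λ.0))) (λ.0)
  step 1: λ.(λ.(λ.0) ((λ.λ.λ.1) (λ.λ.1))) ((λ.0) (λ.0))
  step 2: λ.(λ.0) ((λ.λ.λ.1) (λ.λ.1))
  step 3: λ.(λ.λ.λ.1) (λ.λ.1)
  step 4: λ.λ.λ.1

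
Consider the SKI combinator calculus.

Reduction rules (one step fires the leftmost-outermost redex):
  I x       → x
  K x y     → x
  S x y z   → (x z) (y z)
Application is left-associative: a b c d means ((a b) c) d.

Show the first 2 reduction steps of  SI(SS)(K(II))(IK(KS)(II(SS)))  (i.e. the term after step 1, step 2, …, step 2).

  start: SI(SS)(K(II))(IK(KS)(II(SS)))
  [1] I(K(II))(SS(K(II)))(IK(KS)(II(SS)))
  [2] K(II)(SS(K(II)))(IK(KS)(II(SS)))

Answer: after 2 steps: K(II)(SS(K(II)))(IK(KS)(II(SS)))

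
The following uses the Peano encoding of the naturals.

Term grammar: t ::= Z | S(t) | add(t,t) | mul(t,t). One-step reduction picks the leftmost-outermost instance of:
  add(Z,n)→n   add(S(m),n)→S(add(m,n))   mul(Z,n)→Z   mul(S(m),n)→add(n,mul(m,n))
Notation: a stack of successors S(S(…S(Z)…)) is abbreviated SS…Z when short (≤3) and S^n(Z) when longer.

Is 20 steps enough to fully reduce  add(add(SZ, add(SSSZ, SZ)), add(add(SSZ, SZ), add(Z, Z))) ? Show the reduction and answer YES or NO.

  start: add(add(SZ, add(SSSZ, SZ)), add(add(SSZ, SZ), add(Z, Z)))
  [1] add(S(add(Z, add(SSSZ, SZ))), add(add(SSZ, SZ), add(Z, Z)))
  [2] S(add(add(Z, add(SSSZ, SZ)), add(add(SSZ, SZ), add(Z, Z))))
  [3] S(add(add(SSSZ, SZ), add(add(SSZ, SZ), add(Z, Z))))
  [4] S(add(S(add(SSZ, SZ)), add(add(SSZ, SZ), add(Z, Z))))
  [5] S(S(add(add(SSZ, SZ), add(add(SSZ, SZ), add(Z, Z)))))
  [6] S(S(add(S(add(SZ, SZ)), add(add(SSZ, SZ), add(Z, Z)))))
  [7] S(S(S(add(add(SZ, SZ), add(add(SSZ, SZ), add(Z, Z))))))
  [8] S(S(S(add(S(add(Z, SZ)), add(add(SSZ, SZ), add(Z, Z))))))
  [9] S(S(S(S(add(add(Z, SZ), add(add(SSZ, SZ), add(Z, Z)))))))
  [10] S(S(S(S(add(SZ, add(add(SSZ, SZ), add(Z, Z)))))))
  [11] S(S(S(S(S(add(Z, add(add(SSZ, SZ), add(Z, Z))))))))
  [12] S(S(S(S(S(add(add(SSZ, SZ), add(Z, Z)))))))
  [13] S(S(S(S(S(add(S(add(SZ, SZ)), add(Z, Z)))))))
  [14] S(S(S(S(S(S(add(add(SZ, SZ), add(Z, Z))))))))
  [15] S(S(S(S(S(S(add(S(add(Z, SZ)), add(Z, Z))))))))
  [16] S(S(S(S(S(S(S(add(add(Z, SZ), add(Z, Z)))))))))
  [17] S(S(S(S(S(S(S(add(SZ, add(Z, Z)))))))))
  [18] S(S(S(S(S(S(S(S(add(Z, add(Z, Z))))))))))
  [19] S(S(S(S(S(S(S(S(add(Z, Z)))))))))
  [20] S^8(Z)

Answer: YES — reaches normal form S^8(Z) in 20 ≤ 20 steps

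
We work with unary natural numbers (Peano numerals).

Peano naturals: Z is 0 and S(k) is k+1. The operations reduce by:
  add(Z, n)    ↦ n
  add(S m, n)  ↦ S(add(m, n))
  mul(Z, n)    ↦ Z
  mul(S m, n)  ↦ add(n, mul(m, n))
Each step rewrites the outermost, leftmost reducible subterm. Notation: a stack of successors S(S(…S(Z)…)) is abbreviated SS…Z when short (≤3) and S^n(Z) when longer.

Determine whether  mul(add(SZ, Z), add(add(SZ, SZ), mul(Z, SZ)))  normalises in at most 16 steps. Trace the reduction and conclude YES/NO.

Answer: YES — reaches normal form SSZ in 13 ≤ 16 steps

Reduction:
  start: mul(add(SZ, Z), add(add(SZ, SZ), mul(Z, SZ)))
  [1] mul(S(add(Z, Z)), add(add(SZ, SZ), mul(Z, SZ)))
  [2] add(add(add(SZ, SZ), mul(Z, SZ)), mul(add(Z, Z), add(add(SZ, SZ), mul(Z, SZ))))
  [3] add(add(S(add(Z, SZ)), mul(Z, SZ)), mul(add(Z, Z), add(add(SZ, SZ), mul(Z, SZ))))
  [4] add(S(add(add(Z, SZ), mul(Z, SZ))), mul(add(Z, Z), add(add(SZ, SZ), mul(Z, SZ))))
  [5] S(add(add(add(Z, SZ), mul(Z, SZ)), mul(add(Z, Z), add(add(SZ, SZ), mul(Z, SZ)))))
  [6] S(add(add(SZ, mul(Z, SZ)), mul(add(Z, Z), add(add(SZ, SZ), mul(Z, SZ)))))
  [7] S(add(S(add(Z, mul(Z, SZ))), mul(add(Z, Z), add(add(SZ, SZ), mul(Z, SZ)))))
  [8] S(S(add(add(Z, mul(Z, SZ)), mul(add(Z, Z), add(add(SZ, SZ), mul(Z, SZ))))))
  [9] S(S(add(mul(Z, SZ), mul(add(Z, Z), add(add(SZ, SZ), mul(Z, SZ))))))
  [10] S(S(add(Z, mul(add(Z, Z), add(add(SZ, SZ), mul(Z, SZ))))))
  [11] S(S(mul(add(Z, Z), add(add(SZ, SZ), mul(Z, SZ)))))
  [12] S(S(mul(Z, add(add(SZ, SZ), mul(Z, SZ)))))
  [13] SSZ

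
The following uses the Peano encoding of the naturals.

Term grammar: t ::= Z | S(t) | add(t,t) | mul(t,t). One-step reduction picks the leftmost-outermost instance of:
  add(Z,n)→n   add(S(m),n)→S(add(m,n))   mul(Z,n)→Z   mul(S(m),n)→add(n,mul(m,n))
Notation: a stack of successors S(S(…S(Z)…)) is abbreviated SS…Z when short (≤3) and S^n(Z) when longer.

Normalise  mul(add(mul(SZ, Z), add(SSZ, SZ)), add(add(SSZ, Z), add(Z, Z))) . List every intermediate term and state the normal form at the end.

  start: mul(add(mul(SZ, Z), add(SSZ, SZ)), add(add(SSZ, Z), add(Z, Z)))
  step 1: mul(add(add(Z, mul(Z, Z)), add(SSZ, SZ)), add(add(SSZ, Z), add(Z, Z)))
  step 2: mul(add(mul(Z, Z), add(SSZ, SZ)), add(add(SSZ, Z), add(Z, Z)))
  step 3: mul(add(Z, add(SSZ, SZ)), add(add(SSZ, Z), add(Z, Z)))
  step 4: mul(add(SSZ, SZ), add(add(SSZ, Z), add(Z, Z)))
  step 5: mul(S(add(SZ, SZ)), add(add(SSZ, Z), add(Z, Z)))
  step 6: add(add(add(SSZ, Z), add(Z, Z)), mul(add(SZ, SZ), add(add(SSZ, Z), add(Z, Z))))
  step 7: add(add(S(add(SZ, Z)), add(Z, Z)), mul(add(SZ, SZ), add(add(SSZ, Z), add(Z, Z))))
  step 8: add(S(add(add(SZ, Z), add(Z, Z))), mul(add(SZ, SZ), add(add(SSZ, Z), add(Z, Z))))
  step 9: S(add(add(add(SZ, Z), add(Z, Z)), mul(add(SZ, SZ), add(add(SSZ, Z), add(Z, Z)))))
  step 10: S(add(add(S(add(Z, Z)), add(Z, Z)), mul(add(SZ, SZ), add(add(SSZ, Z), add(Z, Z)))))
  step 11: S(add(S(add(add(Z, Z), add(Z, Z))), mul(add(SZ, SZ), add(add(SSZ, Z), add(Z, Z)))))
  step 12: S(S(add(add(add(Z, Z), add(Z, Z)), mul(add(SZ, SZ), add(add(SSZ, Z), add(Z, Z))))))
  step 13: S(S(add(add(Z, add(Z, Z)), mul(add(SZ, SZ), add(add(SSZ, Z), add(Z, Z))))))
  step 14: S(S(add(add(Z, Z), mul(add(SZ, SZ), add(add(SSZ, Z), add(Z, Z))))))
  step 15: S(S(add(Z, mul(add(SZ, SZ), add(add(SSZ, Z), add(Z, Z))))))
  step 16: S(S(mul(add(SZ, SZ), add(add(SSZ, Z), add(Z, Z)))))
  step 17: S(S(mul(S(add(Z, SZ)), add(add(SSZ, Z), add(Z, Z)))))
  step 18: S(S(add(add(add(SSZ, Z), add(Z, Z)), mul(add(Z, SZ), add(add(SSZ, Z), add(Z, Z))))))
  step 19: S(S(add(add(S(add(SZ, Z)), add(Z, Z)), mul(add(Z, SZ), add(add(SSZ, Z), add(Z, Z))))))
  step 20: S(S(add(S(add(add(SZ, Z), add(Z, Z))), mul(add(Z, SZ), add(add(SSZ, Z), add(Z, Z))))))
  step 21: S(S(S(add(add(add(SZ, Z), add(Z, Z)), mul(add(Z, SZ), add(add(SSZ, Z), add(Z, Z)))))))
  step 22: S(S(S(add(add(S(add(Z, Z)), add(Z, Z)), mul(add(Z, SZ), add(add(SSZ, Z), add(Z, Z)))))))
  step 23: S(S(S(add(S(add(add(Z, Z), add(Z, Z))), mul(add(Z, SZ), add(add(SSZ, Z), add(Z, Z)))))))
  step 24: S(S(S(S(add(add(add(Z, Z), add(Z, Z)), mul(add(Z, SZ), add(add(SSZ, Z), add(Z, Z))))))))
  step 25: S(S(S(S(add(add(Z, add(Z, Z)), mul(add(Z, SZ), add(add(SSZ, Z), add(Z, Z))))))))
  step 26: S(S(S(S(add(add(Z, Z), mul(add(Z, SZ), add(add(SSZ, Z), add(Z, Z))))))))
  step 27: S(S(S(S(add(Z, mul(add(Z, SZ), add(add(SSZ, Z), add(Z, Z))))))))
  step 28: S(S(S(S(mul(add(Z, SZ), add(add(SSZ, Z), add(Z, Z)))))))
  step 29: S(S(S(S(mul(SZ, add(add(SSZ, Z), add(Z, Z)))))))
  step 30: S(S(S(S(add(add(add(SSZ, Z), add(Z, Z)), mul(Z, add(add(SSZ, Z), add(Z, Z))))))))
  step 31: S(S(S(S(add(add(S(add(SZ, Z)), add(Z, Z)), mul(Z, add(add(SSZ, Z), add(Z, Z))))))))
  step 32: S(S(S(S(add(S(add(add(SZ, Z), add(Z, Z))), mul(Z, add(add(SSZ, Z), add(Z, Z))))))))
  step 33: S(S(S(S(S(add(add(add(SZ, Z), add(Z, Z)), mul(Z, add(add(SSZ, Z), add(Z, Z)))))))))
  step 34: S(S(S(S(S(add(add(S(add(Z, Z)), add(Z, Z)), mul(Z, add(add(SSZ, Z), add(Z, Z)))))))))
  step 35: S(S(S(S(S(add(S(add(add(Z, Z), add(Z, Z))), mul(Z, add(add(SSZ, Z), add(Z, Z)))))))))
  step 36: S(S(S(S(S(S(add(add(add(Z, Z), add(Z, Z)), mul(Z, add(add(SSZ, Z), add(Z, Z))))))))))
  step 37: S(S(S(S(S(S(add(add(Z, add(Z, Z)), mul(Z, add(add(SSZ, Z), add(Z, Z))))))))))
  step 38: S(S(S(S(S(S(add(add(Z, Z), mul(Z, add(add(SSZ, Z), add(Z, Z))))))))))
  step 39: S(S(S(S(S(S(add(Z, mul(Z, add(add(SSZ, Z), add(Z, Z))))))))))
  step 40: S(S(S(S(S(S(mul(Z, add(add(SSZ, Z), add(Z, Z)))))))))
  step 41: S^6(Z)

Answer: normal form = S^6(Z)  (in 41 steps)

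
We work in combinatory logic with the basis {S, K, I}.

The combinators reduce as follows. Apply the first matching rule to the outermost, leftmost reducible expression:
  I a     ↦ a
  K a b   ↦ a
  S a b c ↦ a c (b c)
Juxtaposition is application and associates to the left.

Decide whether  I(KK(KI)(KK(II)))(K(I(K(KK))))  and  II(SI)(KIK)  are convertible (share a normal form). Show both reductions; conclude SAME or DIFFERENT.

Answer: DIFFERENT — A ⇓ K, B ⇓ SII

Reduction:
Term A:
  start: I(KK(KI)(KK(II)))(K(I(K(KK))))
  step 1: KK(KI)(KK(II))(K(I(K(KK))))
  step 2: K(KK(II))(K(I(K(KK))))
  step 3: KK(II)
  step 4: K

Term B:
  start: II(SI)(KIK)
  step 1: I(SI)(KIK)
  step 2: SI(KIK)
  step 3: SII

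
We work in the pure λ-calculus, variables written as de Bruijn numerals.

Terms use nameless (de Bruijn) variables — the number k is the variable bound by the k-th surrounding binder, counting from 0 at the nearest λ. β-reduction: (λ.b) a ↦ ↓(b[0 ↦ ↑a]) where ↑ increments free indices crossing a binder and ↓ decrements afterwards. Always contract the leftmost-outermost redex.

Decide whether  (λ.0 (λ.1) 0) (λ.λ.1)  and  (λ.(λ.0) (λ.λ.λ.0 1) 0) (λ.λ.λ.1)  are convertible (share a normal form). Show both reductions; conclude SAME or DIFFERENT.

Answer: DIFFERENT — A ⇓ λ.λ.λ.1, B ⇓ λ.λ.0 1

Derivation:
Term A:
  start: (λ.0 (λ.1) 0) (λ.λ.1)
  →1  (λ.λ.1) (λ.λ.λ.1) (λ.λ.1)
  →2  (λ.λ.λ.λ.1) (λ.λ.1)
  →3  λ.λ.λ.1

Term B:
  start: (λ.(λ.0) (λ.λ.λ.0 1) 0) (λ.λ.λ.1)
  →1  (λ.0) (λ.λ.λ.0 1) (λ.λ.λ.1)
  →2  (λ.λ.λ.0 1) (λ.λ.λ.1)
  →3  λ.λ.0 1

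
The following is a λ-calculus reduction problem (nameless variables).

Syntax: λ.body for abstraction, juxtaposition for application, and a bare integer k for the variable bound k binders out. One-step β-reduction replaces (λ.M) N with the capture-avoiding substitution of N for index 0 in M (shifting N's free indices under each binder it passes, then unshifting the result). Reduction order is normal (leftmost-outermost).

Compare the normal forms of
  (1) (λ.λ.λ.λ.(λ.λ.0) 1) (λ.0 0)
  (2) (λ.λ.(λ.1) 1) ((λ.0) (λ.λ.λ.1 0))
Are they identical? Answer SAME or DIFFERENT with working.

Answer: DIFFERENT — A ⇓ λ.λ.λ.λ.0, B ⇓ λ.0

Reduction:
Term A:
  start: (λ.λ.λ.λ.(λ.λ.0) 1) (λ.0 0)
  step 1: λ.λ.λ.(λ.λ.0) 1
  step 2: λ.λ.λ.λ.0

Term B:
  start: (λ.λ.(λ.1) 1) ((λ.0) (λ.λ.λ.1 0))
  step 1: λ.(λ.1) ((λ.0) (λ.λ.λ.1 0))
  step 2: λ.0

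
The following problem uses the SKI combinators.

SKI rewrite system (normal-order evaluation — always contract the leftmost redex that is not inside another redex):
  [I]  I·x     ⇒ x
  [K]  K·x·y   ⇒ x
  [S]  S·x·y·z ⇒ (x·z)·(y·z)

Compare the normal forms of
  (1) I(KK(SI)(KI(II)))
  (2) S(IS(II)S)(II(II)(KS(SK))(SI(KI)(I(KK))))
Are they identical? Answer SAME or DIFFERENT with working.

Answer: DIFFERENT — A ⇓ KI, B ⇓ S(SIS)(SK)

Reduction:
Term A:
  start: I(KK(SI)(KI(II)))
  →1  KK(SI)(KI(II))
  →2  K(KI(II))
  →3  KI

Term B:
  start: S(IS(II)S)(II(II)(KS(SK))(SI(KI)(I(KK))))
  →1  S(S(II)S)(II(II)(KS(SK))(SI(KI)(I(KK))))
  →2  S(SIS)(II(II)(KS(SK))(SI(KI)(I(KK))))
  →3  S(SIS)(I(II)(KS(SK))(SI(KI)(I(KK))))
  →4  S(SIS)(II(KS(SK))(SI(KI)(I(KK))))
  →5  S(SIS)(I(KS(SK))(SI(KI)(I(KK))))
  →6  S(SIS)(KS(SK)(SI(KI)(I(KK))))
  →7  S(SIS)(S(SI(KI)(I(KK))))
  →8  S(SIS)(S(I(I(KK))(KI(I(KK)))))
  →9  S(SIS)(S(I(KK)(KI(I(KK)))))
  →10  S(SIS)(S(KK(KI(I(KK)))))
  →11  S(SIS)(SK)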